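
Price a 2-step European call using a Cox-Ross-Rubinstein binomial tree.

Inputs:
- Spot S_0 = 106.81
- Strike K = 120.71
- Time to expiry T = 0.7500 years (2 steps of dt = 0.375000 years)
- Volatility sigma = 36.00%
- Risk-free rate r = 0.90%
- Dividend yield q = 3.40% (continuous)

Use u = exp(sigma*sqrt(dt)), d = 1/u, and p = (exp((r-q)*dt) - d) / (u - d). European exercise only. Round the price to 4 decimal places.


dt = T/N = 0.375000
u = exp(sigma*sqrt(dt)) = 1.246643; d = 1/u = 0.802154
p = (exp((r-q)*dt) - d) / (u - d) = 0.424115
Discount per step: exp(-r*dt) = 0.996631
Stock lattice S(k, i) with i counting down-moves:
  k=0: S(0,0) = 106.8100
  k=1: S(1,0) = 133.1539; S(1,1) = 85.6781
  k=2: S(2,0) = 165.9953; S(2,1) = 106.8100; S(2,2) = 68.7271
Terminal payoffs V(N, i) = max(S_T - K, 0):
  V(2,0) = 45.285339; V(2,1) = 0.000000; V(2,2) = 0.000000
Backward induction: V(k, i) = exp(-r*dt) * [p * V(k+1, i) + (1-p) * V(k+1, i+1)].
  V(1,0) = exp(-r*dt) * [p*45.285339 + (1-p)*0.000000] = 19.141502
  V(1,1) = exp(-r*dt) * [p*0.000000 + (1-p)*0.000000] = 0.000000
  V(0,0) = exp(-r*dt) * [p*19.141502 + (1-p)*0.000000] = 8.090855

Answer: Price = V(0,0) = 8.0909


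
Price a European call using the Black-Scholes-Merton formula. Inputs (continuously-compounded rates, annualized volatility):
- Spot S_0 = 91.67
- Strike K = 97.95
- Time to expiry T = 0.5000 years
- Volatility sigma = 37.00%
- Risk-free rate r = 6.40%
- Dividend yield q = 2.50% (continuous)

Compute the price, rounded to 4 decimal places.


Answer: Price = 7.6337

Derivation:
d1 = (ln(S/K) + (r - q + 0.5*sigma^2) * T) / (sigma * sqrt(T)) = -0.04791880
d2 = d1 - sigma * sqrt(T) = -0.30954831
exp(-rT) = 0.96850658; exp(-qT) = 0.98757780
C = S_0 * exp(-qT) * N(d1) - K * exp(-rT) * N(d2)
N(d1) = 0.48089048; N(d2) = 0.37845223
C = 91.6700 * 0.98757780 * 0.48089048 - 97.9500 * 0.96850658 * 0.37845223 = 7.6337


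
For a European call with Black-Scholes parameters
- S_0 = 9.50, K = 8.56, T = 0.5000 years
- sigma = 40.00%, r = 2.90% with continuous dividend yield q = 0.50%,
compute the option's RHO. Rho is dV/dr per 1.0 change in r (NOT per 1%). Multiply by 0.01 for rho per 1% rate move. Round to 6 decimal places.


d1 = 0.5522207275; d2 = 0.2693780150
phi(d1) = 0.3425243944; exp(-qT) = 0.9975031224; exp(-rT) = 0.9856046187
N(d2) = 0.6061805987
Rho = K*T*exp(-rT)*N(d2) = 8.5600 * 0.5000 * 0.9856046187 * 0.6061805987 = 2.557105

Answer: Rho = 2.557105


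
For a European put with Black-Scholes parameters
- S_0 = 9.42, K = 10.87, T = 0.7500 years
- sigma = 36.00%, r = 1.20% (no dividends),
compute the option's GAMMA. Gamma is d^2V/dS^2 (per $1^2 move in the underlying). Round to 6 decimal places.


d1 = -0.2744710752; d2 = -0.5862402206
phi(d1) = 0.3841947403; exp(-qT) = 1.0000000000; exp(-rT) = 0.9910403788
Gamma = exp(-qT) * phi(d1) / (S * sigma * sqrt(T)) = 1.0000000000 * 0.3841947403 / (9.4200 * 0.3600 * 0.8660254038) = 0.130818

Answer: Gamma = 0.130818


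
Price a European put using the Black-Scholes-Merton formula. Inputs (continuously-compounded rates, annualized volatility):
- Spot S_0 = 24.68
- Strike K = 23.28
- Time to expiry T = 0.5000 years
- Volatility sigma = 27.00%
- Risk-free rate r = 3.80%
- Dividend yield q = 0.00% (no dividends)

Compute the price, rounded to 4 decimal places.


d1 = (ln(S/K) + (r - q + 0.5*sigma^2) * T) / (sigma * sqrt(T)) = 0.50085985
d2 = d1 - sigma * sqrt(T) = 0.30994101
exp(-rT) = 0.98117936; exp(-qT) = 1.00000000
P = K * exp(-rT) * N(-d2) - S_0 * exp(-qT) * N(-d1)
N(-d1) = 0.30823488; N(-d2) = 0.37830291
P = 23.2800 * 0.98117936 * 0.37830291 - 24.6800 * 1.00000000 * 0.30823488 = 1.0339

Answer: Price = 1.0339


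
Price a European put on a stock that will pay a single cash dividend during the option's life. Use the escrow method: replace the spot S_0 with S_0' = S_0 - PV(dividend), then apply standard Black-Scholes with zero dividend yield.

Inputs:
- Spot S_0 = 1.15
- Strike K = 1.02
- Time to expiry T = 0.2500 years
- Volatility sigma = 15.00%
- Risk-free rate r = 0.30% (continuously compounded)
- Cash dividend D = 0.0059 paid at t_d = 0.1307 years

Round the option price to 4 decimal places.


PV(D) = D * exp(-r * t_d) = 0.0059 * 0.99960798 = 0.00589769
S_0' = S_0 - PV(D) = 1.1500 - 0.00589769 = 1.14410231
d1 = (ln(S_0'/K) + (r + sigma^2/2)*T) / (sigma*sqrt(T)) = 1.57840261
d2 = d1 - sigma*sqrt(T) = 1.50340261
exp(-rT) = 0.99925028
N(-d1) = 0.05723657; N(-d2) = 0.06636763
P = K * exp(-rT) * N(-d2) - S_0' * N(-d1) = 1.0200 * 0.99925028 * 0.06636763 - 1.14410231 * 0.05723657 = 0.0022

Answer: Price = 0.0022


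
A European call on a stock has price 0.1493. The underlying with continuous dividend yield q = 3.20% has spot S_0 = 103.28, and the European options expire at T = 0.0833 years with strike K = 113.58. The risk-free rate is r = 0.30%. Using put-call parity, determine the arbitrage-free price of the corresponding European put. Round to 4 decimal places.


Put-call parity: C - P = S_0 * exp(-qT) - K * exp(-rT).
S_0 * exp(-qT) = 103.2800 * 0.99733795 = 103.00506343
K * exp(-rT) = 113.5800 * 0.99975013 = 113.55161990
P = C - S*exp(-qT) + K*exp(-rT)
P = 0.1493 - 103.00506343 + 113.55161990 = 10.6959

Answer: Put price = 10.6959


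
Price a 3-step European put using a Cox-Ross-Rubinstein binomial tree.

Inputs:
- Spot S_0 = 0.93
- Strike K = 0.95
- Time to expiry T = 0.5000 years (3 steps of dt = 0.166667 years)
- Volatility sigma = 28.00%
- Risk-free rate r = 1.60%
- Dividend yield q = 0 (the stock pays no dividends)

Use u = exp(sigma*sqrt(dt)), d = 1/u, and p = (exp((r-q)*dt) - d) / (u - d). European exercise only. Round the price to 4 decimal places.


dt = T/N = 0.166667
u = exp(sigma*sqrt(dt)) = 1.121099; d = 1/u = 0.891982
p = (exp((r-q)*dt) - d) / (u - d) = 0.483108
Discount per step: exp(-r*dt) = 0.997337
Stock lattice S(k, i) with i counting down-moves:
  k=0: S(0,0) = 0.9300
  k=1: S(1,0) = 1.0426; S(1,1) = 0.8295
  k=2: S(2,0) = 1.1689; S(2,1) = 0.9300; S(2,2) = 0.7399
  k=3: S(3,0) = 1.3104; S(3,1) = 1.0426; S(3,2) = 0.8295; S(3,3) = 0.6600
Terminal payoffs V(N, i) = max(K - S_T, 0):
  V(3,0) = 0.000000; V(3,1) = 0.000000; V(3,2) = 0.120457; V(3,3) = 0.289989
Backward induction: V(k, i) = exp(-r*dt) * [p * V(k+1, i) + (1-p) * V(k+1, i+1)].
  V(2,0) = exp(-r*dt) * [p*0.000000 + (1-p)*0.000000] = 0.000000
  V(2,1) = exp(-r*dt) * [p*0.000000 + (1-p)*0.120457] = 0.062097
  V(2,2) = exp(-r*dt) * [p*0.120457 + (1-p)*0.289989] = 0.207533
  V(1,0) = exp(-r*dt) * [p*0.000000 + (1-p)*0.062097] = 0.032012
  V(1,1) = exp(-r*dt) * [p*0.062097 + (1-p)*0.207533] = 0.136906
  V(0,0) = exp(-r*dt) * [p*0.032012 + (1-p)*0.136906] = 0.086001

Answer: Price = V(0,0) = 0.0860


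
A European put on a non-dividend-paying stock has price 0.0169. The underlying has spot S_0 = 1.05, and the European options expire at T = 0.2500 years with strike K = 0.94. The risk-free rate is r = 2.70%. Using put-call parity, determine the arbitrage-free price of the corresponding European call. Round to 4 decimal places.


Answer: Call price = 0.1332

Derivation:
Put-call parity: C - P = S_0 * exp(-qT) - K * exp(-rT).
S_0 * exp(-qT) = 1.0500 * 1.00000000 = 1.05000000
K * exp(-rT) = 0.9400 * 0.99327273 = 0.93367637
C = P + S*exp(-qT) - K*exp(-rT)
C = 0.0169 + 1.05000000 - 0.93367637 = 0.1332


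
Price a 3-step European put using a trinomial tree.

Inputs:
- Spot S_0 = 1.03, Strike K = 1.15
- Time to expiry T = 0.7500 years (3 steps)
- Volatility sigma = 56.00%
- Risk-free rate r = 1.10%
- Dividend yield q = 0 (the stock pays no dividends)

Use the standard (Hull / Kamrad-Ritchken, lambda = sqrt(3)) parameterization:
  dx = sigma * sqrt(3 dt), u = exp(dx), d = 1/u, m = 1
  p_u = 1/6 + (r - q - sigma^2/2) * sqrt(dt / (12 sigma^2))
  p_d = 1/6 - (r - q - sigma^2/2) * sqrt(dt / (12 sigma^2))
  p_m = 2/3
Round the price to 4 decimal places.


dt = T/N = 0.250000; dx = sigma*sqrt(3*dt) = 0.484974
u = exp(dx) = 1.624133; d = 1/u = 0.615713
p_u = 0.129087, p_m = 0.666667, p_d = 0.204246
Discount per step: exp(-r*dt) = 0.997254
Stock lattice S(k, j) with j the centered position index:
  k=0: S(0,+0) = 1.0300
  k=1: S(1,-1) = 0.6342; S(1,+0) = 1.0300; S(1,+1) = 1.6729
  k=2: S(2,-2) = 0.3905; S(2,-1) = 0.6342; S(2,+0) = 1.0300; S(2,+1) = 1.6729; S(2,+2) = 2.7169
  k=3: S(3,-3) = 0.2404; S(3,-2) = 0.3905; S(3,-1) = 0.6342; S(3,+0) = 1.0300; S(3,+1) = 1.6729; S(3,+2) = 2.7169; S(3,+3) = 4.4127
Terminal payoffs V(N, j) = max(K - S_T, 0):
  V(3,-3) = 0.909579; V(3,-2) = 0.759524; V(3,-1) = 0.515816; V(3,+0) = 0.120000; V(3,+1) = 0.000000; V(3,+2) = 0.000000; V(3,+3) = 0.000000
Backward induction: V(k, j) = exp(-r*dt) * [p_u * V(k+1, j+1) + p_m * V(k+1, j) + p_d * V(k+1, j-1)]
  V(2,-2) = exp(-r*dt) * [p_u*0.515816 + p_m*0.759524 + p_d*0.909579] = 0.756629
  V(2,-1) = exp(-r*dt) * [p_u*0.120000 + p_m*0.515816 + p_d*0.759524] = 0.513084
  V(2,+0) = exp(-r*dt) * [p_u*0.000000 + p_m*0.120000 + p_d*0.515816] = 0.184844
  V(2,+1) = exp(-r*dt) * [p_u*0.000000 + p_m*0.000000 + p_d*0.120000] = 0.024442
  V(2,+2) = exp(-r*dt) * [p_u*0.000000 + p_m*0.000000 + p_d*0.000000] = 0.000000
  V(1,-1) = exp(-r*dt) * [p_u*0.184844 + p_m*0.513084 + p_d*0.756629] = 0.519026
  V(1,+0) = exp(-r*dt) * [p_u*0.024442 + p_m*0.184844 + p_d*0.513084] = 0.230545
  V(1,+1) = exp(-r*dt) * [p_u*0.000000 + p_m*0.024442 + p_d*0.184844] = 0.053900
  V(0,+0) = exp(-r*dt) * [p_u*0.053900 + p_m*0.230545 + p_d*0.519026] = 0.265931

Answer: Price = V(0,0) = 0.2659


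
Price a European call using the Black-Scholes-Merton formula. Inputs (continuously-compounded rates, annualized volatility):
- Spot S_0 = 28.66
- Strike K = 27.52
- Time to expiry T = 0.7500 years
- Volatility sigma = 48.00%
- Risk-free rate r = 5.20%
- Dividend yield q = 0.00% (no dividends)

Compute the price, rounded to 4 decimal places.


Answer: Price = 5.7164

Derivation:
d1 = (ln(S/K) + (r - q + 0.5*sigma^2) * T) / (sigma * sqrt(T)) = 0.39930846
d2 = d1 - sigma * sqrt(T) = -0.01638373
exp(-rT) = 0.96175071; exp(-qT) = 1.00000000
C = S_0 * exp(-qT) * N(d1) - K * exp(-rT) * N(d2)
N(d1) = 0.65516703; N(d2) = 0.49346413
C = 28.6600 * 1.00000000 * 0.65516703 - 27.5200 * 0.96175071 * 0.49346413 = 5.7164


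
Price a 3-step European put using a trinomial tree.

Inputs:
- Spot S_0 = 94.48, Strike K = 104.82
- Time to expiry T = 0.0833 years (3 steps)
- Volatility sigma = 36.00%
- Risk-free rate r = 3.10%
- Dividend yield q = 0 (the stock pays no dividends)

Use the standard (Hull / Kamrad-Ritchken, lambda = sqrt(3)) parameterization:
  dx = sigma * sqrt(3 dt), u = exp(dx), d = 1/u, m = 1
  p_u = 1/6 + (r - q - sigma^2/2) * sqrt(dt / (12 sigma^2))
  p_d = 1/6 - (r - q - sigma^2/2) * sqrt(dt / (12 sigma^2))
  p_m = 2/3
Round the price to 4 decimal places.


dt = T/N = 0.027767; dx = sigma*sqrt(3*dt) = 0.103902
u = exp(dx) = 1.109492; d = 1/u = 0.901313
p_u = 0.162150, p_m = 0.666667, p_d = 0.171183
Discount per step: exp(-r*dt) = 0.999140
Stock lattice S(k, j) with j the centered position index:
  k=0: S(0,+0) = 94.4800
  k=1: S(1,-1) = 85.1561; S(1,+0) = 94.4800; S(1,+1) = 104.8248
  k=2: S(2,-2) = 76.7523; S(2,-1) = 85.1561; S(2,+0) = 94.4800; S(2,+1) = 104.8248; S(2,+2) = 116.3023
  k=3: S(3,-3) = 69.1779; S(3,-2) = 76.7523; S(3,-1) = 85.1561; S(3,+0) = 94.4800; S(3,+1) = 104.8248; S(3,+2) = 116.3023; S(3,+3) = 129.0365
Terminal payoffs V(N, j) = max(K - S_T, 0):
  V(3,-3) = 35.642104; V(3,-2) = 28.067677; V(3,-1) = 19.663911; V(3,+0) = 10.340000; V(3,+1) = 0.000000; V(3,+2) = 0.000000; V(3,+3) = 0.000000
Backward induction: V(k, j) = exp(-r*dt) * [p_u * V(k+1, j+1) + p_m * V(k+1, j) + p_d * V(k+1, j-1)]
  V(2,-2) = exp(-r*dt) * [p_u*19.663911 + p_m*28.067677 + p_d*35.642104] = 27.977524
  V(2,-1) = exp(-r*dt) * [p_u*10.340000 + p_m*19.663911 + p_d*28.067677] = 19.573762
  V(2,+0) = exp(-r*dt) * [p_u*0.000000 + p_m*10.340000 + p_d*19.663911] = 10.250633
  V(2,+1) = exp(-r*dt) * [p_u*0.000000 + p_m*0.000000 + p_d*10.340000] = 1.768509
  V(2,+2) = exp(-r*dt) * [p_u*0.000000 + p_m*0.000000 + p_d*0.000000] = 0.000000
  V(1,-1) = exp(-r*dt) * [p_u*10.250633 + p_m*19.573762 + p_d*27.977524] = 19.483817
  V(1,+0) = exp(-r*dt) * [p_u*1.768509 + p_m*10.250633 + p_d*19.573762] = 10.462206
  V(1,+1) = exp(-r*dt) * [p_u*0.000000 + p_m*1.768509 + p_d*10.250633] = 2.931216
  V(0,+0) = exp(-r*dt) * [p_u*2.931216 + p_m*10.462206 + p_d*19.483817] = 10.776120

Answer: Price = V(0,0) = 10.7761


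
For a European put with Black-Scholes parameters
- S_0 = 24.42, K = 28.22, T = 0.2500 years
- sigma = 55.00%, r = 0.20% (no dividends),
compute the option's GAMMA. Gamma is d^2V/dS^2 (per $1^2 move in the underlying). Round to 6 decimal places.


d1 = -0.3866035554; d2 = -0.6616035554
phi(d1) = 0.3702156195; exp(-qT) = 1.0000000000; exp(-rT) = 0.9995001250
Gamma = exp(-qT) * phi(d1) / (S * sigma * sqrt(T)) = 1.0000000000 * 0.3702156195 / (24.4200 * 0.5500 * 0.5000000000) = 0.055129

Answer: Gamma = 0.055129


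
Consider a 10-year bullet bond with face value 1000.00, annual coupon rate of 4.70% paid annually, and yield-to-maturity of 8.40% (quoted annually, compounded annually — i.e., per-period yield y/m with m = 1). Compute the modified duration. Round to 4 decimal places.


Answer: Modified duration = 7.2757

Derivation:
Coupon per period c = face * coupon_rate / m = 47.000000
Periods per year m = 1; per-period yield y/m = 0.084000
Number of cashflows N = 10
Cashflows (t years, CF_t, discount factor 1/(1+y/m)^(m*t), PV):
  t = 1.0000: CF_t = 47.000000, DF = 0.922509, PV = 43.357934
  t = 2.0000: CF_t = 47.000000, DF = 0.851023, PV = 39.998094
  t = 3.0000: CF_t = 47.000000, DF = 0.785077, PV = 36.898610
  t = 4.0000: CF_t = 47.000000, DF = 0.724241, PV = 34.039309
  t = 5.0000: CF_t = 47.000000, DF = 0.668119, PV = 31.401576
  t = 6.0000: CF_t = 47.000000, DF = 0.616346, PV = 28.968244
  t = 7.0000: CF_t = 47.000000, DF = 0.568585, PV = 26.723472
  t = 8.0000: CF_t = 47.000000, DF = 0.524524, PV = 24.652649
  t = 9.0000: CF_t = 47.000000, DF = 0.483879, PV = 22.742297
  t = 10.0000: CF_t = 1047.000000, DF = 0.446383, PV = 467.362497
Price P = sum_t PV_t = 756.144681
First compute Macaulay numerator sum_t t * PV_t:
  t * PV_t at t = 1.0000: 43.357934
  t * PV_t at t = 2.0000: 79.996187
  t * PV_t at t = 3.0000: 110.695831
  t * PV_t at t = 4.0000: 136.157234
  t * PV_t at t = 5.0000: 157.007881
  t * PV_t at t = 6.0000: 173.809462
  t * PV_t at t = 7.0000: 187.064304
  t * PV_t at t = 8.0000: 197.221196
  t * PV_t at t = 9.0000: 204.680669
  t * PV_t at t = 10.0000: 4673.624967
Macaulay duration D = 5963.615664 / 756.144681 = 7.886871
Modified duration = D / (1 + y/m) = 7.886871 / (1 + 0.084000) = 7.275711


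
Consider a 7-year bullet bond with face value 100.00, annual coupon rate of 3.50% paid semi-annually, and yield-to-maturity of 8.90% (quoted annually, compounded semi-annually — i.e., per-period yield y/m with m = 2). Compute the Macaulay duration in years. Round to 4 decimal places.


Coupon per period c = face * coupon_rate / m = 1.750000
Periods per year m = 2; per-period yield y/m = 0.044500
Number of cashflows N = 14
Cashflows (t years, CF_t, discount factor 1/(1+y/m)^(m*t), PV):
  t = 0.5000: CF_t = 1.750000, DF = 0.957396, PV = 1.675443
  t = 1.0000: CF_t = 1.750000, DF = 0.916607, PV = 1.604062
  t = 1.5000: CF_t = 1.750000, DF = 0.877556, PV = 1.535722
  t = 2.0000: CF_t = 1.750000, DF = 0.840168, PV = 1.470294
  t = 2.5000: CF_t = 1.750000, DF = 0.804374, PV = 1.407654
  t = 3.0000: CF_t = 1.750000, DF = 0.770104, PV = 1.347682
  t = 3.5000: CF_t = 1.750000, DF = 0.737294, PV = 1.290265
  t = 4.0000: CF_t = 1.750000, DF = 0.705883, PV = 1.235294
  t = 4.5000: CF_t = 1.750000, DF = 0.675809, PV = 1.182666
  t = 5.0000: CF_t = 1.750000, DF = 0.647017, PV = 1.132279
  t = 5.5000: CF_t = 1.750000, DF = 0.619451, PV = 1.084040
  t = 6.0000: CF_t = 1.750000, DF = 0.593060, PV = 1.037855
  t = 6.5000: CF_t = 1.750000, DF = 0.567793, PV = 0.993638
  t = 7.0000: CF_t = 101.750000, DF = 0.543603, PV = 55.311597
Price P = sum_t PV_t = 72.308492
Macaulay numerator sum_t t * PV_t:
  t * PV_t at t = 0.5000: 0.837721
  t * PV_t at t = 1.0000: 1.604062
  t * PV_t at t = 1.5000: 2.303584
  t * PV_t at t = 2.0000: 2.940589
  t * PV_t at t = 2.5000: 3.519134
  t * PV_t at t = 3.0000: 4.043046
  t * PV_t at t = 3.5000: 4.515928
  t * PV_t at t = 4.0000: 4.941178
  t * PV_t at t = 4.5000: 5.321996
  t * PV_t at t = 5.0000: 5.661397
  t * PV_t at t = 5.5000: 5.962218
  t * PV_t at t = 6.0000: 6.227131
  t * PV_t at t = 6.5000: 6.458648
  t * PV_t at t = 7.0000: 387.181179
Macaulay duration D = (sum_t t * PV_t) / P = 441.517810 / 72.308492 = 6.106030

Answer: Macaulay duration = 6.1060 years


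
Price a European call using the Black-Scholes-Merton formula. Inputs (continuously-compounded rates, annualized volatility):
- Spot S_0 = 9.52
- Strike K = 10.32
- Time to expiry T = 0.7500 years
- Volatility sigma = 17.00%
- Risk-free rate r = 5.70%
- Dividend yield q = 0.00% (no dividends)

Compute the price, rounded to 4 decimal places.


d1 = (ln(S/K) + (r - q + 0.5*sigma^2) * T) / (sigma * sqrt(T)) = -0.18408244
d2 = d1 - sigma * sqrt(T) = -0.33130675
exp(-rT) = 0.95815090; exp(-qT) = 1.00000000
C = S_0 * exp(-qT) * N(d1) - K * exp(-rT) * N(d2)
N(d1) = 0.42697439; N(d2) = 0.37020639
C = 9.5200 * 1.00000000 * 0.42697439 - 10.3200 * 0.95815090 * 0.37020639 = 0.4042

Answer: Price = 0.4042


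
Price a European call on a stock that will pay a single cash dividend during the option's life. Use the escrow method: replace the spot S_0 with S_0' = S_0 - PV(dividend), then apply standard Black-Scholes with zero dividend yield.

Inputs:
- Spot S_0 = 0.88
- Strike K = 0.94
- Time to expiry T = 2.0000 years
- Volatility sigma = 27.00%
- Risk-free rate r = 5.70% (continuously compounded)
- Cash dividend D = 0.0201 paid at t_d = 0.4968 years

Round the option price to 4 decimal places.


Answer: Price = 0.1398

Derivation:
PV(D) = D * exp(-r * t_d) = 0.0201 * 0.97207959 = 0.01953880
S_0' = S_0 - PV(D) = 0.8800 - 0.01953880 = 0.86046120
d1 = (ln(S_0'/K) + (r + sigma^2/2)*T) / (sigma*sqrt(T)) = 0.25793330
d2 = d1 - sigma*sqrt(T) = -0.12390436
exp(-rT) = 0.89225796
N(d1) = 0.60177081; N(d2) = 0.45069550
C = S_0' * N(d1) - K * exp(-rT) * N(d2) = 0.86046120 * 0.60177081 - 0.9400 * 0.89225796 * 0.45069550 = 0.1398


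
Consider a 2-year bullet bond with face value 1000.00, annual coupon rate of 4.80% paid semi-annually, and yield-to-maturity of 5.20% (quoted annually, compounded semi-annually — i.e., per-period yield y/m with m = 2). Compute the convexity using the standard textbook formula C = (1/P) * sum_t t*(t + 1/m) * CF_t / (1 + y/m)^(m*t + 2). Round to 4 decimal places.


Answer: Convexity = 4.5301

Derivation:
Coupon per period c = face * coupon_rate / m = 24.000000
Periods per year m = 2; per-period yield y/m = 0.026000
Number of cashflows N = 4
Cashflows (t years, CF_t, discount factor 1/(1+y/m)^(m*t), PV):
  t = 0.5000: CF_t = 24.000000, DF = 0.974659, PV = 23.391813
  t = 1.0000: CF_t = 24.000000, DF = 0.949960, PV = 22.799038
  t = 1.5000: CF_t = 24.000000, DF = 0.925887, PV = 22.221284
  t = 2.0000: CF_t = 1024.000000, DF = 0.902424, PV = 924.082006
Price P = sum_t PV_t = 992.494141
Convexity numerator sum_t t*(t + 1/m) * CF_t / (1+y/m)^(m*t + 2):
  t = 0.5000: term = 11.110642
  t = 1.0000: term = 32.487258
  t = 1.5000: term = 63.327988
  t = 2.0000: term = 4389.204303
Convexity = (1/P) * sum = 4496.130192 / 992.494141 = 4.530133


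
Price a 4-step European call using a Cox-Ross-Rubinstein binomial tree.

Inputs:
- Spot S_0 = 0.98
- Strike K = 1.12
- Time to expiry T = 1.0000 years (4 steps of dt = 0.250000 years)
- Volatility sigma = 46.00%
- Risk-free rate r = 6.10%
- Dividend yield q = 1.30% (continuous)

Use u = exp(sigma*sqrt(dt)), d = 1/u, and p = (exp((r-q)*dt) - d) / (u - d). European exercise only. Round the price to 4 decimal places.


dt = T/N = 0.250000
u = exp(sigma*sqrt(dt)) = 1.258600; d = 1/u = 0.794534
p = (exp((r-q)*dt) - d) / (u - d) = 0.468766
Discount per step: exp(-r*dt) = 0.984866
Stock lattice S(k, i) with i counting down-moves:
  k=0: S(0,0) = 0.9800
  k=1: S(1,0) = 1.2334; S(1,1) = 0.7786
  k=2: S(2,0) = 1.5524; S(2,1) = 0.9800; S(2,2) = 0.6187
  k=3: S(3,0) = 1.9538; S(3,1) = 1.2334; S(3,2) = 0.7786; S(3,3) = 0.4915
  k=4: S(4,0) = 2.4591; S(4,1) = 1.5524; S(4,2) = 0.9800; S(4,3) = 0.6187; S(4,4) = 0.3905
Terminal payoffs V(N, i) = max(S_T - K, 0):
  V(4,0) = 1.339105; V(4,1) = 0.432393; V(4,2) = 0.000000; V(4,3) = 0.000000; V(4,4) = 0.000000
Backward induction: V(k, i) = exp(-r*dt) * [p * V(k+1, i) + (1-p) * V(k+1, i+1)].
  V(3,0) = exp(-r*dt) * [p*1.339105 + (1-p)*0.432393] = 0.844452
  V(3,1) = exp(-r*dt) * [p*0.432393 + (1-p)*0.000000] = 0.199623
  V(3,2) = exp(-r*dt) * [p*0.000000 + (1-p)*0.000000] = 0.000000
  V(3,3) = exp(-r*dt) * [p*0.000000 + (1-p)*0.000000] = 0.000000
  V(2,0) = exp(-r*dt) * [p*0.844452 + (1-p)*0.199623] = 0.494301
  V(2,1) = exp(-r*dt) * [p*0.199623 + (1-p)*0.000000] = 0.092161
  V(2,2) = exp(-r*dt) * [p*0.000000 + (1-p)*0.000000] = 0.000000
  V(1,0) = exp(-r*dt) * [p*0.494301 + (1-p)*0.092161] = 0.276423
  V(1,1) = exp(-r*dt) * [p*0.092161 + (1-p)*0.000000] = 0.042548
  V(0,0) = exp(-r*dt) * [p*0.276423 + (1-p)*0.042548] = 0.149877

Answer: Price = V(0,0) = 0.1499


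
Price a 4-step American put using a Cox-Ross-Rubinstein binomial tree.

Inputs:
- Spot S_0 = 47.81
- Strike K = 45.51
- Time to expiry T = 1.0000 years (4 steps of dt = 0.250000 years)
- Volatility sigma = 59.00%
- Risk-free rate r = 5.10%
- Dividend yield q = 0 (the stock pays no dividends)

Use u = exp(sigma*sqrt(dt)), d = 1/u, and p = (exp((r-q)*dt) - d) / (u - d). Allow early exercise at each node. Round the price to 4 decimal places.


Answer: Price = V(0,0) = 8.3617

Derivation:
dt = T/N = 0.250000
u = exp(sigma*sqrt(dt)) = 1.343126; d = 1/u = 0.744532
p = (exp((r-q)*dt) - d) / (u - d) = 0.448216
Discount per step: exp(-r*dt) = 0.987331
Stock lattice S(k, i) with i counting down-moves:
  k=0: S(0,0) = 47.8100
  k=1: S(1,0) = 64.2149; S(1,1) = 35.5961
  k=2: S(2,0) = 86.2487; S(2,1) = 47.8100; S(2,2) = 26.5024
  k=3: S(3,0) = 115.8429; S(3,1) = 64.2149; S(3,2) = 35.5961; S(3,3) = 19.7319
  k=4: S(4,0) = 155.5916; S(4,1) = 86.2487; S(4,2) = 47.8100; S(4,3) = 26.5024; S(4,4) = 14.6910
Terminal payoffs V(N, i) = max(K - S_T, 0):
  V(4,0) = 0.000000; V(4,1) = 0.000000; V(4,2) = 0.000000; V(4,3) = 19.007613; V(4,4) = 30.819004
Backward induction: V(k, i) = exp(-r*dt) * [p * V(k+1, i) + (1-p) * V(k+1, i+1)]; then take max(V_cont, immediate exercise) for American.
  V(3,0) = exp(-r*dt) * [p*0.000000 + (1-p)*0.000000] = 0.000000; exercise = 0.000000; V(3,0) = max -> 0.000000
  V(3,1) = exp(-r*dt) * [p*0.000000 + (1-p)*0.000000] = 0.000000; exercise = 0.000000; V(3,1) = max -> 0.000000
  V(3,2) = exp(-r*dt) * [p*0.000000 + (1-p)*19.007613] = 10.355213; exercise = 9.913945; V(3,2) = max -> 10.355213
  V(3,3) = exp(-r*dt) * [p*19.007613 + (1-p)*30.819004] = 25.201566; exercise = 25.778135; V(3,3) = max -> 25.778135
  V(2,0) = exp(-r*dt) * [p*0.000000 + (1-p)*0.000000] = 0.000000; exercise = 0.000000; V(2,0) = max -> 0.000000
  V(2,1) = exp(-r*dt) * [p*0.000000 + (1-p)*10.355213] = 5.641447; exercise = 0.000000; V(2,1) = max -> 5.641447
  V(2,2) = exp(-r*dt) * [p*10.355213 + (1-p)*25.778135] = 18.626321; exercise = 19.007613; V(2,2) = max -> 19.007613
  V(1,0) = exp(-r*dt) * [p*0.000000 + (1-p)*5.641447] = 3.073421; exercise = 0.000000; V(1,0) = max -> 3.073421
  V(1,1) = exp(-r*dt) * [p*5.641447 + (1-p)*19.007613] = 12.851768; exercise = 9.913945; V(1,1) = max -> 12.851768
  V(0,0) = exp(-r*dt) * [p*3.073421 + (1-p)*12.851768] = 8.361658; exercise = 0.000000; V(0,0) = max -> 8.361658


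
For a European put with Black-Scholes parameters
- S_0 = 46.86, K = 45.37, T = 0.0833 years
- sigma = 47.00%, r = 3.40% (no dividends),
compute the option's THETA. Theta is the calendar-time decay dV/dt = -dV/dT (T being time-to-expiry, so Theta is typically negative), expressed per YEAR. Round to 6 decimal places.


d1 = 0.3269146124; d2 = 0.1912644373
phi(d1) = 0.3781837406; exp(-qT) = 1.0000000000; exp(-rT) = 0.9971718069
Theta = -S*exp(-qT)*phi(d1)*sigma/(2*sqrt(T)) + r*K*exp(-rT)*N(-d2) - q*S*exp(-qT)*N(-d1)
N(-d1) = 0.3718662344; N(-d2) = 0.4241592108; sqrt(T) = 0.2886173938
Term 1 = -46.8600 * 1.0000000000 * 0.3781837406 * 0.4700 / (2 * 0.2886173938) = -14.4294739656
Term 2 = 0.0340 * 45.3700 * 0.9971718069 * 0.4241592108 = 0.6524490300
Term 3 = 0 (no dividend yield, q = 0)
Theta = -14.4294739656 + (0.6524490300) + (0.0000000000) = -13.777025

Answer: Theta = -13.777025


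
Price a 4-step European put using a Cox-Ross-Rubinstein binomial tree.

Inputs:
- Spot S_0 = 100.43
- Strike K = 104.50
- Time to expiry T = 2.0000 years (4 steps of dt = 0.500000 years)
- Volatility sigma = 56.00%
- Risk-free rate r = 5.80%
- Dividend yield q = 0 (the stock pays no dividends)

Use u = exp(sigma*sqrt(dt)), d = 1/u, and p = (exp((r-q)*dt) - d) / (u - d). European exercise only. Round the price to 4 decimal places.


Answer: Price = V(0,0) = 25.0628

Derivation:
dt = T/N = 0.500000
u = exp(sigma*sqrt(dt)) = 1.485839; d = 1/u = 0.673020
p = (exp((r-q)*dt) - d) / (u - d) = 0.438479
Discount per step: exp(-r*dt) = 0.971416
Stock lattice S(k, i) with i counting down-moves:
  k=0: S(0,0) = 100.4300
  k=1: S(1,0) = 149.2228; S(1,1) = 67.5914
  k=2: S(2,0) = 221.7212; S(2,1) = 100.4300; S(2,2) = 45.4904
  k=3: S(3,0) = 329.4420; S(3,1) = 149.2228; S(3,2) = 67.5914; S(3,3) = 30.6160
  k=4: S(4,0) = 489.4979; S(4,1) = 221.7212; S(4,2) = 100.4300; S(4,3) = 45.4904; S(4,4) = 20.6052
Terminal payoffs V(N, i) = max(K - S_T, 0):
  V(4,0) = 0.000000; V(4,1) = 0.000000; V(4,2) = 4.070000; V(4,3) = 59.009597; V(4,4) = 83.894835
Backward induction: V(k, i) = exp(-r*dt) * [p * V(k+1, i) + (1-p) * V(k+1, i+1)].
  V(3,0) = exp(-r*dt) * [p*0.000000 + (1-p)*0.000000] = 0.000000
  V(3,1) = exp(-r*dt) * [p*0.000000 + (1-p)*4.070000] = 2.220065
  V(3,2) = exp(-r*dt) * [p*4.070000 + (1-p)*59.009597] = 33.921593
  V(3,3) = exp(-r*dt) * [p*59.009597 + (1-p)*83.894835] = 70.897056
  V(2,0) = exp(-r*dt) * [p*0.000000 + (1-p)*2.220065] = 1.210980
  V(2,1) = exp(-r*dt) * [p*2.220065 + (1-p)*33.921593] = 19.448854
  V(2,2) = exp(-r*dt) * [p*33.921593 + (1-p)*70.897056] = 53.121017
  V(1,0) = exp(-r*dt) * [p*1.210980 + (1-p)*19.448854] = 11.124588
  V(1,1) = exp(-r*dt) * [p*19.448854 + (1-p)*53.121017] = 37.260107
  V(0,0) = exp(-r*dt) * [p*11.124588 + (1-p)*37.260107] = 25.062762


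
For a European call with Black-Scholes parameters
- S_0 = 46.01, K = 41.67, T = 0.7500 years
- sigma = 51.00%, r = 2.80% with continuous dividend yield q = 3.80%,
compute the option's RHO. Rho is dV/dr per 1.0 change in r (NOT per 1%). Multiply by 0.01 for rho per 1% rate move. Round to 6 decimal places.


Answer: Rho = 15.136772

Derivation:
d1 = 0.4281783981; d2 = -0.0134945579
phi(d1) = 0.3639980009; exp(-qT) = 0.9719022941; exp(-rT) = 0.9792189646
N(d2) = 0.4946166137
Rho = K*T*exp(-rT)*N(d2) = 41.6700 * 0.7500 * 0.9792189646 * 0.4946166137 = 15.136772


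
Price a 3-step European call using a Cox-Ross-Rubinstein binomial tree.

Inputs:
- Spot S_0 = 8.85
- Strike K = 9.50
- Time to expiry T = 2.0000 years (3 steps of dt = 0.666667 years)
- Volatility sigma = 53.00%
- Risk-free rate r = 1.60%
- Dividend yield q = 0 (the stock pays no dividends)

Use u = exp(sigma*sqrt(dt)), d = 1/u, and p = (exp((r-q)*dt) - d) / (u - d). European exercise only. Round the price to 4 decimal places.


dt = T/N = 0.666667
u = exp(sigma*sqrt(dt)) = 1.541480; d = 1/u = 0.648727
p = (exp((r-q)*dt) - d) / (u - d) = 0.405483
Discount per step: exp(-r*dt) = 0.989390
Stock lattice S(k, i) with i counting down-moves:
  k=0: S(0,0) = 8.8500
  k=1: S(1,0) = 13.6421; S(1,1) = 5.7412
  k=2: S(2,0) = 21.0290; S(2,1) = 8.8500; S(2,2) = 3.7245
  k=3: S(3,0) = 32.4158; S(3,1) = 13.6421; S(3,2) = 5.7412; S(3,3) = 2.4162
Terminal payoffs V(N, i) = max(S_T - K, 0):
  V(3,0) = 22.915835; V(3,1) = 4.142101; V(3,2) = 0.000000; V(3,3) = 0.000000
Backward induction: V(k, i) = exp(-r*dt) * [p * V(k+1, i) + (1-p) * V(k+1, i+1)].
  V(2,0) = exp(-r*dt) * [p*22.915835 + (1-p)*4.142101] = 11.629824
  V(2,1) = exp(-r*dt) * [p*4.142101 + (1-p)*0.000000] = 1.661733
  V(2,2) = exp(-r*dt) * [p*0.000000 + (1-p)*0.000000] = 0.000000
  V(1,0) = exp(-r*dt) * [p*11.629824 + (1-p)*1.661733] = 5.643114
  V(1,1) = exp(-r*dt) * [p*1.661733 + (1-p)*0.000000] = 0.666656
  V(0,0) = exp(-r*dt) * [p*5.643114 + (1-p)*0.666656] = 2.656045

Answer: Price = V(0,0) = 2.6560


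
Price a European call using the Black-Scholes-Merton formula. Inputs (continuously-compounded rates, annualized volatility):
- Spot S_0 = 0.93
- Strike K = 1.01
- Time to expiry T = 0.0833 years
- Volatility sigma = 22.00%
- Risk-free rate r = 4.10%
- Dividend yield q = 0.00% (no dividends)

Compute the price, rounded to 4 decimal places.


Answer: Price = 0.0031

Derivation:
d1 = (ln(S/K) + (r - q + 0.5*sigma^2) * T) / (sigma * sqrt(T)) = -1.21409339
d2 = d1 - sigma * sqrt(T) = -1.27758922
exp(-rT) = 0.99659053; exp(-qT) = 1.00000000
C = S_0 * exp(-qT) * N(d1) - K * exp(-rT) * N(d2)
N(d1) = 0.11235603; N(d2) = 0.10069715
C = 0.9300 * 1.00000000 * 0.11235603 - 1.0100 * 0.99659053 * 0.10069715 = 0.0031


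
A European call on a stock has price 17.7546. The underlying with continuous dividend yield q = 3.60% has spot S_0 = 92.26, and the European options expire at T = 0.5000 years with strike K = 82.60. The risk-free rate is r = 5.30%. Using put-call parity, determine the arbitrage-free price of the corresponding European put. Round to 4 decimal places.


Answer: Put price = 7.5803

Derivation:
Put-call parity: C - P = S_0 * exp(-qT) - K * exp(-rT).
S_0 * exp(-qT) = 92.2600 * 0.98216103 = 90.61417685
K * exp(-rT) = 82.6000 * 0.97384804 = 80.43984842
P = C - S*exp(-qT) + K*exp(-rT)
P = 17.7546 - 90.61417685 + 80.43984842 = 7.5803


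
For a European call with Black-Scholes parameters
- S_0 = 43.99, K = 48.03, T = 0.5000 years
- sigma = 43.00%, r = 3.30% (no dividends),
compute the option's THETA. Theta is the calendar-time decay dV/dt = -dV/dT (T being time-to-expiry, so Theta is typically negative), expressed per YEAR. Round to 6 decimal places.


Answer: Theta = -5.862667

Derivation:
d1 = -0.0826771623; d2 = -0.3867330782
phi(d1) = 0.3975811202; exp(-qT) = 1.0000000000; exp(-rT) = 0.9836353794
Theta = -S*exp(-qT)*phi(d1)*sigma/(2*sqrt(T)) - r*K*exp(-rT)*N(d2) + q*S*exp(-qT)*N(d1)
N(d1) = 0.4670541223; N(d2) = 0.3494769125; sqrt(T) = 0.7071067812
Term 1 = -43.9900 * 1.0000000000 * 0.3975811202 * 0.4300 / (2 * 0.7071067812) = -5.3178143636
Term 2 = -0.0330 * 48.0300 * 0.9836353794 * 0.3494769125 = -0.5448527633
Term 3 = 0 (no dividend yield, q = 0)
Theta = -5.3178143636 + (-0.5448527633) + (0.0000000000) = -5.862667


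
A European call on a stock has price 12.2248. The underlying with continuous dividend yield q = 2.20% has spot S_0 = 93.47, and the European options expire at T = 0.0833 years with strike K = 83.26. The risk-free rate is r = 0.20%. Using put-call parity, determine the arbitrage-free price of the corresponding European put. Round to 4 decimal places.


Answer: Put price = 2.1721

Derivation:
Put-call parity: C - P = S_0 * exp(-qT) - K * exp(-rT).
S_0 * exp(-qT) = 93.4700 * 0.99816908 = 93.29886374
K * exp(-rT) = 83.2600 * 0.99983341 = 83.24613004
P = C - S*exp(-qT) + K*exp(-rT)
P = 12.2248 - 93.29886374 + 83.24613004 = 2.1721


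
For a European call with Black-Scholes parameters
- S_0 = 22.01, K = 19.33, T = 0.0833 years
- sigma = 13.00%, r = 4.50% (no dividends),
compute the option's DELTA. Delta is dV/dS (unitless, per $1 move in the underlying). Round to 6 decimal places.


Answer: Delta = 0.999828

Derivation:
d1 = 3.5791591809; d2 = 3.5416389197
phi(d1) = 0.0006594339; exp(-qT) = 1.0000000000; exp(-rT) = 0.9962585169
N(d1) = 0.9998276493
Delta = exp(-qT) * N(d1) = 1.0000000000 * 0.9998276493 = 0.999828


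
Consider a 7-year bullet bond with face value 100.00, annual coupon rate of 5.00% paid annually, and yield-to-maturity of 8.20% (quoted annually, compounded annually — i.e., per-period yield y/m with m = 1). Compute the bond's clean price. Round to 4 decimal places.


Answer: Price = 83.4530

Derivation:
Coupon per period c = face * coupon_rate / m = 5.000000
Periods per year m = 1; per-period yield y/m = 0.082000
Number of cashflows N = 7
Cashflows (t years, CF_t, discount factor 1/(1+y/m)^(m*t), PV):
  t = 1.0000: CF_t = 5.000000, DF = 0.924214, PV = 4.621072
  t = 2.0000: CF_t = 5.000000, DF = 0.854172, PV = 4.270861
  t = 3.0000: CF_t = 5.000000, DF = 0.789438, PV = 3.947192
  t = 4.0000: CF_t = 5.000000, DF = 0.729610, PV = 3.648052
  t = 5.0000: CF_t = 5.000000, DF = 0.674316, PV = 3.371582
  t = 6.0000: CF_t = 5.000000, DF = 0.623213, PV = 3.116065
  t = 7.0000: CF_t = 105.000000, DF = 0.575982, PV = 60.478147
Price P = sum_t PV_t = 83.452970


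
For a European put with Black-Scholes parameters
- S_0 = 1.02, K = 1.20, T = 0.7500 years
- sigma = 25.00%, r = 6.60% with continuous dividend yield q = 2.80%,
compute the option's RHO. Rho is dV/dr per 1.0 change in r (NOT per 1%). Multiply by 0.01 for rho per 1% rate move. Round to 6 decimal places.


Answer: Rho = -0.656505

Derivation:
d1 = -0.5107537447; d2 = -0.7272600956
phi(d1) = 0.3501571494; exp(-qT) = 0.9792189646; exp(-rT) = 0.9517051581
N(-d2) = 0.7664666809
Rho = -K*T*exp(-rT)*N(-d2) = -1.2000 * 0.7500 * 0.9517051581 * 0.7664666809 = -0.656505


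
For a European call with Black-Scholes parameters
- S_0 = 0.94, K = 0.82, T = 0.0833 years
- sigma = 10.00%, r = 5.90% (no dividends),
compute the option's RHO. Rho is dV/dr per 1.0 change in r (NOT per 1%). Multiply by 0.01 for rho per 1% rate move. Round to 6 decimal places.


Answer: Rho = 0.067971

Derivation:
d1 = 4.9167769531; d2 = 4.8879152137
phi(d1) = 0.0000022462; exp(-qT) = 1.0000000000; exp(-rT) = 0.9950973574
N(d2) = 0.9999994905
Rho = K*T*exp(-rT)*N(d2) = 0.8200 * 0.0833 * 0.9950973574 * 0.9999994905 = 0.067971


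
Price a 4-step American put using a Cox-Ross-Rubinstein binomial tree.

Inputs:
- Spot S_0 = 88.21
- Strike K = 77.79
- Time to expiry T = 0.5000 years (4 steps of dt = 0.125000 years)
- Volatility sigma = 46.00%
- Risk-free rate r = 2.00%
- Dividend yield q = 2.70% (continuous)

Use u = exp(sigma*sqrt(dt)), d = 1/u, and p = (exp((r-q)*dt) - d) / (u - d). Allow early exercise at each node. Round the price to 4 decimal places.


dt = T/N = 0.125000
u = exp(sigma*sqrt(dt)) = 1.176607; d = 1/u = 0.849902
p = (exp((r-q)*dt) - d) / (u - d) = 0.456754
Discount per step: exp(-r*dt) = 0.997503
Stock lattice S(k, i) with i counting down-moves:
  k=0: S(0,0) = 88.2100
  k=1: S(1,0) = 103.7885; S(1,1) = 74.9698
  k=2: S(2,0) = 122.1182; S(2,1) = 88.2100; S(2,2) = 63.7170
  k=3: S(3,0) = 143.6851; S(3,1) = 103.7885; S(3,2) = 74.9698; S(3,3) = 54.1532
  k=4: S(4,0) = 169.0608; S(4,1) = 122.1182; S(4,2) = 88.2100; S(4,3) = 63.7170; S(4,4) = 46.0249
Terminal payoffs V(N, i) = max(K - S_T, 0):
  V(4,0) = 0.000000; V(4,1) = 0.000000; V(4,2) = 0.000000; V(4,3) = 14.073012; V(4,4) = 31.765121
Backward induction: V(k, i) = exp(-r*dt) * [p * V(k+1, i) + (1-p) * V(k+1, i+1)]; then take max(V_cont, immediate exercise) for American.
  V(3,0) = exp(-r*dt) * [p*0.000000 + (1-p)*0.000000] = 0.000000; exercise = 0.000000; V(3,0) = max -> 0.000000
  V(3,1) = exp(-r*dt) * [p*0.000000 + (1-p)*0.000000] = 0.000000; exercise = 0.000000; V(3,1) = max -> 0.000000
  V(3,2) = exp(-r*dt) * [p*0.000000 + (1-p)*14.073012] = 7.626023; exercise = 2.820169; V(3,2) = max -> 7.626023
  V(3,3) = exp(-r*dt) * [p*14.073012 + (1-p)*31.765121] = 23.625049; exercise = 23.636822; V(3,3) = max -> 23.636822
  V(2,0) = exp(-r*dt) * [p*0.000000 + (1-p)*0.000000] = 0.000000; exercise = 0.000000; V(2,0) = max -> 0.000000
  V(2,1) = exp(-r*dt) * [p*0.000000 + (1-p)*7.626023] = 4.132465; exercise = 0.000000; V(2,1) = max -> 4.132465
  V(2,2) = exp(-r*dt) * [p*7.626023 + (1-p)*23.636822] = 16.283073; exercise = 14.073012; V(2,2) = max -> 16.283073
  V(1,0) = exp(-r*dt) * [p*0.000000 + (1-p)*4.132465] = 2.239341; exercise = 0.000000; V(1,0) = max -> 2.239341
  V(1,1) = exp(-r*dt) * [p*4.132465 + (1-p)*16.283073] = 10.706439; exercise = 2.820169; V(1,1) = max -> 10.706439
  V(0,0) = exp(-r*dt) * [p*2.239341 + (1-p)*10.706439] = 6.821985; exercise = 0.000000; V(0,0) = max -> 6.821985

Answer: Price = V(0,0) = 6.8220


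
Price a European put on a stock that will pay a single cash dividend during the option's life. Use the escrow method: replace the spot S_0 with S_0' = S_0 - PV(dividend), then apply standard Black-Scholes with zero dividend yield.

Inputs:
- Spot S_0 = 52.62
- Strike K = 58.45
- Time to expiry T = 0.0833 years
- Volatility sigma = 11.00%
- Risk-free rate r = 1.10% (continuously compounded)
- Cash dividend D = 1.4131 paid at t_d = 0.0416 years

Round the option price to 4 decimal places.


Answer: Price = 7.1889

Derivation:
PV(D) = D * exp(-r * t_d) = 1.4131 * 0.99954250 = 1.41245351
S_0' = S_0 - PV(D) = 52.6200 - 1.41245351 = 51.20754649
d1 = (ln(S_0'/K) + (r + sigma^2/2)*T) / (sigma*sqrt(T)) = -4.12198774
d2 = d1 - sigma*sqrt(T) = -4.15373565
exp(-rT) = 0.99908412
N(-d1) = 0.99998122; N(-d2) = 0.99998365
P = K * exp(-rT) * N(-d2) - S_0' * N(-d1) = 58.4500 * 0.99908412 * 0.99998365 - 51.20754649 * 0.99998122 = 7.1889


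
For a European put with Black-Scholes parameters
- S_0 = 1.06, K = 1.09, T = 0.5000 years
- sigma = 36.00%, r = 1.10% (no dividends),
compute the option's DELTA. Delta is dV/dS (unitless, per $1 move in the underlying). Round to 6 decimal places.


Answer: Delta = -0.484346

Derivation:
d1 = 0.0392491871; d2 = -0.2153092541
phi(d1) = 0.3986351137; exp(-qT) = 1.0000000000; exp(-rT) = 0.9945150973
N(-d1) = 0.4843458591
Delta = -exp(-qT) * N(-d1) = -1.0000000000 * 0.4843458591 = -0.484346


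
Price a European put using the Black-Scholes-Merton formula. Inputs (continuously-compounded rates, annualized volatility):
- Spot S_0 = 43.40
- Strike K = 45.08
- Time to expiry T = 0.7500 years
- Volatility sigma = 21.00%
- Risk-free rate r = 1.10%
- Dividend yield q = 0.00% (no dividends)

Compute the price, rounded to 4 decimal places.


d1 = (ln(S/K) + (r - q + 0.5*sigma^2) * T) / (sigma * sqrt(T)) = -0.07253580
d2 = d1 - sigma * sqrt(T) = -0.25440114
exp(-rT) = 0.99178394; exp(-qT) = 1.00000000
P = K * exp(-rT) * N(-d2) - S_0 * exp(-qT) * N(-d1)
N(-d1) = 0.52891224; N(-d2) = 0.60040716
P = 45.0800 * 0.99178394 * 0.60040716 - 43.4000 * 1.00000000 * 0.52891224 = 3.8892

Answer: Price = 3.8892


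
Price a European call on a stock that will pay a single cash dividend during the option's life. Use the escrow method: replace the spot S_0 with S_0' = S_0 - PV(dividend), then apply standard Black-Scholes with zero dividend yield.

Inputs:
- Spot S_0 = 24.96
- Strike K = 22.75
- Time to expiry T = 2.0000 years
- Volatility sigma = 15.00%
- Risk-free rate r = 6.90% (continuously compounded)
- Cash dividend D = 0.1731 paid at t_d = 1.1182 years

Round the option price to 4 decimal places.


PV(D) = D * exp(-r * t_d) = 0.1731 * 0.92574561 = 0.16024657
S_0' = S_0 - PV(D) = 24.9600 - 0.16024657 = 24.79975343
d1 = (ln(S_0'/K) + (r + sigma^2/2)*T) / (sigma*sqrt(T)) = 1.16327817
d2 = d1 - sigma*sqrt(T) = 0.95114614
exp(-rT) = 0.87109869
N(d1) = 0.87764167; N(d2) = 0.82923490
C = S_0' * N(d1) - K * exp(-rT) * N(d2) = 24.79975343 * 0.87764167 - 22.7500 * 0.87109869 * 0.82923490 = 5.3319

Answer: Price = 5.3319


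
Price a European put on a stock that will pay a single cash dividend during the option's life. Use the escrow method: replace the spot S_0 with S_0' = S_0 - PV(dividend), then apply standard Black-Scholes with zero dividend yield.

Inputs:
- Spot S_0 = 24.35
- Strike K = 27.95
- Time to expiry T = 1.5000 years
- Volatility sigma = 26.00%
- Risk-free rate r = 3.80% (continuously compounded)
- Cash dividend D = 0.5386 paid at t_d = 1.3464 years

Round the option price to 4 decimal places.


Answer: Price = 4.6198

Derivation:
PV(D) = D * exp(-r * t_d) = 0.5386 * 0.95012360 = 0.51173657
S_0' = S_0 - PV(D) = 24.3500 - 0.51173657 = 23.83826343
d1 = (ln(S_0'/K) + (r + sigma^2/2)*T) / (sigma*sqrt(T)) = -0.16149424
d2 = d1 - sigma*sqrt(T) = -0.47992791
exp(-rT) = 0.94459407
N(-d1) = 0.56414793; N(-d2) = 0.68436067
P = K * exp(-rT) * N(-d2) - S_0' * N(-d1) = 27.9500 * 0.94459407 * 0.68436067 - 23.83826343 * 0.56414793 = 4.6198


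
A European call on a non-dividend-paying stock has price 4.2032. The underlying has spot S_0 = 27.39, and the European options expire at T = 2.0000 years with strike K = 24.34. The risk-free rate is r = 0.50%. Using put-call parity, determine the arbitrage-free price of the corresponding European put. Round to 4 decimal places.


Answer: Put price = 0.9110

Derivation:
Put-call parity: C - P = S_0 * exp(-qT) - K * exp(-rT).
S_0 * exp(-qT) = 27.3900 * 1.00000000 = 27.39000000
K * exp(-rT) = 24.3400 * 0.99004983 = 24.09781295
P = C - S*exp(-qT) + K*exp(-rT)
P = 4.2032 - 27.39000000 + 24.09781295 = 0.9110
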